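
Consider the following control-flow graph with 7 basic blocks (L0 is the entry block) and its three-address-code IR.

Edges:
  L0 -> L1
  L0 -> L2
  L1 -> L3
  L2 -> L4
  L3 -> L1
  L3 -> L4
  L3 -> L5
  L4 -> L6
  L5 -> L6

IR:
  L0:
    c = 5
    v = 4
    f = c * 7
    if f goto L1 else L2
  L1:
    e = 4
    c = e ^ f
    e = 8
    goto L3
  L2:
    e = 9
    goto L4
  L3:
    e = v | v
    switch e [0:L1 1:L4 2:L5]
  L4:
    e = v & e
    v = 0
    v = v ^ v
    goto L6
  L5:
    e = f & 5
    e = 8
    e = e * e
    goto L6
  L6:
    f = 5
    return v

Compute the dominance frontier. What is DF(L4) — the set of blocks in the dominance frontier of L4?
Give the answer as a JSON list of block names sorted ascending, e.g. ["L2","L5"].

idom tree: L1←L0 L2←L0 L3←L1 L4←L0 L5←L3 L6←L0
Dom∩ at merges:
  L1: preds {L0,L3}: {L0} ∩ {L0,L1,L3} = {L0}; idom=L0
  L4: preds {L2,L3}: {L0,L2} ∩ {L0,L1,L3} = {L0}; idom=L0
  L6: preds {L4,L5}: {L0,L4} ∩ {L0,L1,L3,L5} = {L0}; idom=L0

DF derivation:
  join L1 pred L0: · stop@L0
  join L1 pred L3: L3→L1 stop@L0
  join L4 pred L2: L2 stop@L0
  join L4 pred L3: L3→L1 stop@L0
  join L6 pred L4: L4 stop@L0
  join L6 pred L5: L5→L3→L1 stop@L0
  L0: DF=∅
  L1: DF={L1,L4,L6}
  L2: DF={L4}
  L3: DF={L1,L4,L6}
  L4: DF={L6}
  L5: DF={L6}
  L6: DF=∅

DF(L4) = ["L6"]

Answer: ["L6"]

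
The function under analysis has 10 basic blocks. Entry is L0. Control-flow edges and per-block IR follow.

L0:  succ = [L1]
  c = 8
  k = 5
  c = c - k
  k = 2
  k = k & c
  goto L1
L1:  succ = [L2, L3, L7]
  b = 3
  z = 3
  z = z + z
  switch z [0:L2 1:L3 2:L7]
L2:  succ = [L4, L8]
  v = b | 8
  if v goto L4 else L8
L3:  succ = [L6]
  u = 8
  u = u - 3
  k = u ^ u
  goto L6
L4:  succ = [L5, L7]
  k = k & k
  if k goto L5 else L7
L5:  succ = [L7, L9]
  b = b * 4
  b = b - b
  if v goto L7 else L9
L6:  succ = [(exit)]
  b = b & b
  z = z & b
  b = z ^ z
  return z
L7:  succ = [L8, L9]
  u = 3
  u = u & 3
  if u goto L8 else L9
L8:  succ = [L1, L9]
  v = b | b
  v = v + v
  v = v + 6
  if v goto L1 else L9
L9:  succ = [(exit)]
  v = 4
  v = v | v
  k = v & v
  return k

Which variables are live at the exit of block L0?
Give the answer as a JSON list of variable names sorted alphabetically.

def/use:
  L0: {c,k} / ∅
  L1: {b,z} / ∅
  L2: {v} / {b}
  L3: {k,u} / ∅
  L4: {k} / {k}
  L5: {b} / {b,v}
  L6: {b,z} / {b,z}
  L7: {u} / ∅
  L8: {v} / {b}
  L9: {k,v} / ∅

Backward fixpoint:
  L0 li=∅ lo={k}
  L1 li={k} lo={b,k,z}
  L2 li={b,k} lo={b,k,v}
  L3 li={b,z} lo={b,z}
  L4 li={b,k,v} lo={b,k,v}
  L5 li={b,k,v} lo={b,k}
  L6 li={b,z} lo=∅
  L7 li={b,k} lo={b,k}
  L8 li={b,k} lo={k}
  L9 li=∅ lo=∅

live-out(L0) = ["k"]

Answer: ["k"]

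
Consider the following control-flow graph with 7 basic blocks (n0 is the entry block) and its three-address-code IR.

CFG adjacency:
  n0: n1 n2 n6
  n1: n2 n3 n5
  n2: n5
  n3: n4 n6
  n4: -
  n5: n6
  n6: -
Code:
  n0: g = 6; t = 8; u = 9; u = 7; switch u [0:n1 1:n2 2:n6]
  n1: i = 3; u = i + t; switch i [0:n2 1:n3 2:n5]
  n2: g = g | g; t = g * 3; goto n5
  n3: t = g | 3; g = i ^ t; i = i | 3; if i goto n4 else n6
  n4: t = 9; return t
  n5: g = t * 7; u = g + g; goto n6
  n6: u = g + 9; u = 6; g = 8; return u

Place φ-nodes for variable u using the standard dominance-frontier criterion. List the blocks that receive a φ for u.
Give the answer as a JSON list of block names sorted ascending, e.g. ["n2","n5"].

idom tree: n1←n0 n2←n0 n3←n1 n4←n3 n5←n0 n6←n0
Join-block Dom:
  n2: preds {n0,n1}: {n0} ∩ {n0,n1} = {n0}; idom=n0
  n5: preds {n1,n2}: {n0,n1} ∩ {n0,n2} = {n0}; idom=n0
  n6: preds {n0,n3,n5}: {n0} ∩ {n0,n1,n3} ∩ {n0,n5} = {n0}; idom=n0

Frontier:
  n2←n0: walk · to n0
  n2←n1: walk n1 to n0
  n5←n1: walk n1 to n0
  n5←n2: walk n2 to n0
  n6←n0: walk · to n0
  n6←n3: walk n3→n1 to n0
  n6←n5: walk n5 to n0
  n0 → ∅
  n1 → {n2,n5,n6}
  n2 → {n5}
  n3 → {n6}
  n4 → ∅
  n5 → {n6}
  n6 → ∅

φ for u: defs {n0,n1,n5,n6}
  DF⁺ = {n2,n5,n6}

Answer: ["n2", "n5", "n6"]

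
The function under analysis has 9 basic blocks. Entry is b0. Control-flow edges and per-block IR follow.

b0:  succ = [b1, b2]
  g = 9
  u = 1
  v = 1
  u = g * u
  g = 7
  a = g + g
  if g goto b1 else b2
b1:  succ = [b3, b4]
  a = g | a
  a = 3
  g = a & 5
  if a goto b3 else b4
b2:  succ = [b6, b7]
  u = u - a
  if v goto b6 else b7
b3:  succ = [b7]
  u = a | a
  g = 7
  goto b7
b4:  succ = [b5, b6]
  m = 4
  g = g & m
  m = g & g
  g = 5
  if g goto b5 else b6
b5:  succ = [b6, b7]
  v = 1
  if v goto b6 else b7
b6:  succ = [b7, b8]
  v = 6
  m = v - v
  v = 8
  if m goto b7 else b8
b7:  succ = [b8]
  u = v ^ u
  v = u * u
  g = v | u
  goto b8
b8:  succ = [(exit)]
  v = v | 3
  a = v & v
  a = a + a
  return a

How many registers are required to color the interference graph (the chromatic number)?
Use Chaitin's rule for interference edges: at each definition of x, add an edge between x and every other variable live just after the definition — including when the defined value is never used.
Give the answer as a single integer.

Answer: 4

Working:
def/use:
  b0 def {a,g,u,v} use ∅
  b1 def {a,g} use {a,g}
  b2 def {u} use {a,u,v}
  b3 def {g,u} use {a}
  b4 def {g,m} use {g}
  b5 def {v} use ∅
  b6 def {m,v} use ∅
  b7 def {g,u,v} use {u,v}
  b8 def {a,v} use {v}

Backward fixpoint:
  b0 li=∅ lo={a,g,u,v}
  b1 li={a,g,u,v} lo={a,g,u,v}
  b2 li={a,u,v} lo={u,v}
  b3 li={a,v} lo={u,v}
  b4 li={g,u} lo={u}
  b5 li={u} lo={u,v}
  b6 li={u} lo={u,v}
  b7 li={u,v} lo={v}
  b8 li={v} lo=∅

Interfere edges:
  a↔{g,u,v}
  g↔{a,m,u,v}
  m↔{g,u,v}
  u↔{a,g,m,v}
  v↔{a,g,m,u}

Colouring:
  lower bound: {a,g,u,v} mutually conflict ⇒ χ ≥ 4
  4-colouring: c0={g}  c1={u}  c2={v}  c3={a,m}
  χ = 4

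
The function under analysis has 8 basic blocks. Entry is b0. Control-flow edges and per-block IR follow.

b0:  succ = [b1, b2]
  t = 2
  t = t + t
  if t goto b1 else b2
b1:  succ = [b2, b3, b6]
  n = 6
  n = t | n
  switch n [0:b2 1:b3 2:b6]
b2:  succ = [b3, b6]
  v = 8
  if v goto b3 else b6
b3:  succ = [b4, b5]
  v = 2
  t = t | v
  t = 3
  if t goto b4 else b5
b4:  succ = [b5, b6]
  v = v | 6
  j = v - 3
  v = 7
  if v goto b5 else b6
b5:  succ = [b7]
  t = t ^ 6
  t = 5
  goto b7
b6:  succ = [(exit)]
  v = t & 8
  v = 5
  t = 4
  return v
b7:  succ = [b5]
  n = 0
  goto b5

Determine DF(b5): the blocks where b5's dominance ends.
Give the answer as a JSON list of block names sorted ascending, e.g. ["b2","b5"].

Answer: ["b5"]

Analysis:
idom tree: b1←b0 b2←b0 b3←b0 b4←b3 b5←b3 b6←b0 b7←b5
Dom at joins:
  b2: preds {b0,b1}: {b0} ∩ {b0,b1} = {b0}; idom=b0
  b3: preds {b1,b2}: {b0,b1} ∩ {b0,b2} = {b0}; idom=b0
  b5: preds {b3,b4,b7}: {b0,b3} ∩ {b0,b3,b4} ∩ {b0,b3,b5,b7} = {b0,b3}; idom=b3
  b6: preds {b1,b2,b4}: {b0,b1} ∩ {b0,b2} ∩ {b0,b3,b4} = {b0}; idom=b0

Frontier:
  b2←b0: walk · to b0
  b2←b1: walk b1 to b0
  b3←b1: walk b1 to b0
  b3←b2: walk b2 to b0
  b5←b3: walk · to b3
  b5←b4: walk b4 to b3
  b5←b7: walk b7→b5 to b3
  b6←b1: walk b1 to b0
  b6←b2: walk b2 to b0
  b6←b4: walk b4→b3 to b0
  DF(b0)=∅
  DF(b1)={b2,b3,b6}
  DF(b2)={b3,b6}
  DF(b3)={b6}
  DF(b4)={b5,b6}
  DF(b5)={b5}
  DF(b6)=∅
  DF(b7)={b5}

DF(b5) = ["b5"]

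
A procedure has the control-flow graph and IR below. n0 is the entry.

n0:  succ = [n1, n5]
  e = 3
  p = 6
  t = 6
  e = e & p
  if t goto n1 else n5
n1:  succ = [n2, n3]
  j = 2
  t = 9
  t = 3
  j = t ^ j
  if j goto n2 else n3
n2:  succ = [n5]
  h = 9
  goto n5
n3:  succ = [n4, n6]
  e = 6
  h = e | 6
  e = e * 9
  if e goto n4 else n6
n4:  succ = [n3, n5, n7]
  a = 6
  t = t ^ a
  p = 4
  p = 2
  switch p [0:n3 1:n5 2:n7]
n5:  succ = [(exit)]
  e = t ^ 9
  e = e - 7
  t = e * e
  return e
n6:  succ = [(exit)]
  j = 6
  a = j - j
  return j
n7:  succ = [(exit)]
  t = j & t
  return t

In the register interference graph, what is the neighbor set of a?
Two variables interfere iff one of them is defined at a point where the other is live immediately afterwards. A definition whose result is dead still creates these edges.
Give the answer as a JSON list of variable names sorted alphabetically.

Per-block:
  n0: def={e,p,t} ue=∅
  n1: def={j,t} ue=∅
  n2: def={h} ue=∅
  n3: def={e,h} ue=∅
  n4: def={a,p,t} ue={t}
  n5: def={e,t} ue={t}
  n6: def={a,j} ue=∅
  n7: def={t} ue={j,t}

Liveness:
  n0 li=∅ lo={t}
  n1 li=∅ lo={j,t}
  n2 li={t} lo={t}
  n3 li={j,t} lo={j,t}
  n4 li={j,t} lo={j,t}
  n5 li={t} lo=∅
  n6 li=∅ lo=∅
  n7 li={j,t} lo=∅

Interference:
  a — {j,t}
  e — {h,j,p,t}
  h — {e,j,t}
  j — {a,e,h,p,t}
  p — {e,j,t}
  t — {a,e,h,j,p}

N(a) = ["j", "t"]

Answer: ["j", "t"]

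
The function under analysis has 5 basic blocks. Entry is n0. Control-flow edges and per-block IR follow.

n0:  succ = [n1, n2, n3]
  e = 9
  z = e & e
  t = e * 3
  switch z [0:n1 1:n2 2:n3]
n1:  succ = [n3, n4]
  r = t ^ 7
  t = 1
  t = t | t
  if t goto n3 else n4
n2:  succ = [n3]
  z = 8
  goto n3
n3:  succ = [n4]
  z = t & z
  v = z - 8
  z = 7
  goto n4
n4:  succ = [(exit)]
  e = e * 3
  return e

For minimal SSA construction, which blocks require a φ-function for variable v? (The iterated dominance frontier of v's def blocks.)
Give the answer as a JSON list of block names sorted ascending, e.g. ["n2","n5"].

idom tree: n1←n0 n2←n0 n3←n0 n4←n0
Join-block Dom:
  n3: preds {n0,n1,n2}: {n0} ∩ {n0,n1} ∩ {n0,n2} = {n0}; idom=n0
  n4: preds {n1,n3}: {n0,n1} ∩ {n0,n3} = {n0}; idom=n0

DF walk-up:
  n3←n0: walk · to n0
  n3←n1: walk n1 to n0
  n3←n2: walk n2 to n0
  n4←n1: walk n1 to n0
  n4←n3: walk n3 to n0
  DF(n0)=∅
  DF(n1)={n3,n4}
  DF(n2)={n3}
  DF(n3)={n4}
  DF(n4)=∅

φ for v: defs {n3}
  DF⁺ = {n4}

Answer: ["n4"]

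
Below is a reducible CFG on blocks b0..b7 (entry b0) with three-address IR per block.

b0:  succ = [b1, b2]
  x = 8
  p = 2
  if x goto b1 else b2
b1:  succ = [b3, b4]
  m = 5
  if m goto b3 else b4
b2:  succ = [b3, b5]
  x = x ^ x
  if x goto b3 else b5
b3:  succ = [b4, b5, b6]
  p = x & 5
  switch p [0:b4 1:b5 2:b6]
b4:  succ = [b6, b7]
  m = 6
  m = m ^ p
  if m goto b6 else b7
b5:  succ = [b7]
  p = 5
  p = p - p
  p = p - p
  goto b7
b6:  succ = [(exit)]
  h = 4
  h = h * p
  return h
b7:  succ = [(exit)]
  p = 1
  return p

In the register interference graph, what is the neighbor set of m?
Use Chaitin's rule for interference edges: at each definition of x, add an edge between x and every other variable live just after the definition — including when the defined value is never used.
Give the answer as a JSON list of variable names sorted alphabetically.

def/use:
  b0: {p,x} / ∅
  b1: {m} / ∅
  b2: {x} / {x}
  b3: {p} / {x}
  b4: {m} / {p}
  b5: {p} / ∅
  b6: {h} / {p}
  b7: {p} / ∅

Live sets:
  b0 li=∅ lo={p,x}
  b1 li={p,x} lo={p,x}
  b2 li={x} lo={x}
  b3 li={x} lo={p}
  b4 li={p} lo={p}
  b5 li=∅ lo=∅
  b6 li={p} lo=∅
  b7 li=∅ lo=∅

Interfere edges:
  h — {p}
  m — {p,x}
  p — {h,m,x}
  x — {m,p}

N(m) = ["p", "x"]

Answer: ["p", "x"]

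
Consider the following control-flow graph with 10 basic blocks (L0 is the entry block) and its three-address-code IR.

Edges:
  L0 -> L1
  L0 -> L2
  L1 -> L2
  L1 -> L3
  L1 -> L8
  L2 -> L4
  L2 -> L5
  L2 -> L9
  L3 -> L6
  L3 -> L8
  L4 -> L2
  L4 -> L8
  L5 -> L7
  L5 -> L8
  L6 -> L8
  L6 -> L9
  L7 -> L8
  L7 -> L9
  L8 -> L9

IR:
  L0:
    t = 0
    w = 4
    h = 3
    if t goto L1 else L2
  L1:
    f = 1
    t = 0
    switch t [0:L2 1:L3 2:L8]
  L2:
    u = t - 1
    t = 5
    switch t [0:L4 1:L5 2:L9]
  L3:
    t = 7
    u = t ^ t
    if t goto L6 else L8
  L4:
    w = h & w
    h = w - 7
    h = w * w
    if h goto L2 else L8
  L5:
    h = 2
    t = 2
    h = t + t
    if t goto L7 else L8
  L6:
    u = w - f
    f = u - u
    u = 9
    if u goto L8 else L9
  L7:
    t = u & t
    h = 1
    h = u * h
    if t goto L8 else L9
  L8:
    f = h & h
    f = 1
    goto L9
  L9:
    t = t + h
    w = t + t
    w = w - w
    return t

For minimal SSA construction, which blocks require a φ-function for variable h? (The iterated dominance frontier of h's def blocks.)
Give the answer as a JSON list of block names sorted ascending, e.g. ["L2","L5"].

Answer: ["L2", "L8", "L9"]

Analysis:
idom tree: L1←L0 L2←L0 L3←L1 L4←L2 L5←L2 L6←L3 L7←L5 L8←L0 L9←L0
Dom∩ at merges:
  L2: preds {L0,L1,L4}: {L0} ∩ {L0,L1} ∩ {L0,L2,L4} = {L0}; idom=L0
  L8: preds {L1,L3,L4,L5,L6,L7}: {L0,L1} ∩ {L0,L1,L3} ∩ {L0,L2,L4} ∩ {L0,L2,L5} ∩ {L0,L1,L3,L6} ∩ {L0,L2,L5,L7} = {L0}; idom=L0
  L9: preds {L2,L6,L7,L8}: {L0,L2} ∩ {L0,L1,L3,L6} ∩ {L0,L2,L5,L7} ∩ {L0,L8} = {L0}; idom=L0

DF walk-up:
  L2←L0: walk · to L0
  L2←L1: walk L1 to L0
  L2←L4: walk L4→L2 to L0
  L8←L1: walk L1 to L0
  L8←L3: walk L3→L1 to L0
  L8←L4: walk L4→L2 to L0
  L8←L5: walk L5→L2 to L0
  L8←L6: walk L6→L3→L1 to L0
  L8←L7: walk L7→L5→L2 to L0
  L9←L2: walk L2 to L0
  L9←L6: walk L6→L3→L1 to L0
  L9←L7: walk L7→L5→L2 to L0
  L9←L8: walk L8 to L0
  L0: DF=∅
  L1: DF={L2,L8,L9}
  L2: DF={L2,L8,L9}
  L3: DF={L8,L9}
  L4: DF={L2,L8}
  L5: DF={L8,L9}
  L6: DF={L8,L9}
  L7: DF={L8,L9}
  L8: DF={L9}
  L9: DF=∅

φ for h: defs {L0,L4,L5,L7}
  DF⁺ = {L2,L8,L9}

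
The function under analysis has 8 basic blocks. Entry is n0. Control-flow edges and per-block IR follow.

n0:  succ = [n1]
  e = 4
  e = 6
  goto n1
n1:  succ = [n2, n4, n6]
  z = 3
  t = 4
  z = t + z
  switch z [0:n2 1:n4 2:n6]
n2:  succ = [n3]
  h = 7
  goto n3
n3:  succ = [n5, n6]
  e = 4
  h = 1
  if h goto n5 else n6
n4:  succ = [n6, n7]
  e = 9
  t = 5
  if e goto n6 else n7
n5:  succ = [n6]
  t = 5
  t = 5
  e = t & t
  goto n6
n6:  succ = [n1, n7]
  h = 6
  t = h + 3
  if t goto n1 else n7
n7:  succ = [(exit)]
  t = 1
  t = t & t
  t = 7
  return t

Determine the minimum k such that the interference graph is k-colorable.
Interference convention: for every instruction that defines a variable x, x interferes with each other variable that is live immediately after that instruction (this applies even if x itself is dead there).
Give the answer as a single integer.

Answer: 2

Derivation:
Per-block:
  n0 def {e} use ∅
  n1 def {t,z} use ∅
  n2 def {h} use ∅
  n3 def {e,h} use ∅
  n4 def {e,t} use ∅
  n5 def {e,t} use ∅
  n6 def {h,t} use ∅
  n7 def {t} use ∅

Backward fixpoint:
  n0 li=∅ lo=∅
  n1 li=∅ lo=∅
  n2 li=∅ lo=∅
  n3 li=∅ lo=∅
  n4 li=∅ lo=∅
  n5 li=∅ lo=∅
  n6 li=∅ lo=∅
  n7 li=∅ lo=∅

Conflict graph:
  e — {t}
  h — ∅
  t — {e,z}
  z — {t}

Colouring:
  {e,t} pairwise interfere (2-clique) ⇒ χ ≥ 2
  2-colouring: r0={h,t}  r1={e,z}
  χ = 2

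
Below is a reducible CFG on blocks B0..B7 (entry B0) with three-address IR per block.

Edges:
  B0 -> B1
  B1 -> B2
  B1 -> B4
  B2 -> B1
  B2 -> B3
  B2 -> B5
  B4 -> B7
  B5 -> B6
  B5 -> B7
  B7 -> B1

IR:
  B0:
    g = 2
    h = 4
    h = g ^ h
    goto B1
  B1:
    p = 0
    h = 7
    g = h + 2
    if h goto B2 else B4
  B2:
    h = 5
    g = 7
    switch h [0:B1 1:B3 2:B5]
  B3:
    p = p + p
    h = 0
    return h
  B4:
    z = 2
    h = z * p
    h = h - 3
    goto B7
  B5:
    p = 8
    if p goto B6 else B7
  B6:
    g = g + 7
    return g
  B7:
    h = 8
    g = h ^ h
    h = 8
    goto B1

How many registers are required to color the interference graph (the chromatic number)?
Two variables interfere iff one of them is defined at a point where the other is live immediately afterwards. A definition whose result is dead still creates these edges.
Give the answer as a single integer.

Per-block:
  B0: {g,h} / ∅
  B1: {g,h,p} / ∅
  B2: {g,h} / ∅
  B3: {h,p} / {p}
  B4: {h,z} / {p}
  B5: {p} / ∅
  B6: {g} / {g}
  B7: {g,h} / ∅

Live sets:
  B0 li=∅ lo=∅
  B1 li=∅ lo={p}
  B2 li={p} lo={g,p}
  B3 li={p} lo=∅
  B4 li={p} lo=∅
  B5 li={g} lo={g}
  B6 li={g} lo=∅
  B7 li=∅ lo=∅

Interfere edges:
  g↔{h,p}
  h↔{g,p}
  p↔{g,h,z}
  z↔{p}

Chromatic number:
  lower bound: {g,h,p} mutually conflict ⇒ χ ≥ 3
  assign g→r1 h→r2 p→r0 z→r1 — no edge inside a register ⇒ χ ≤ 3
  χ = 3

Answer: 3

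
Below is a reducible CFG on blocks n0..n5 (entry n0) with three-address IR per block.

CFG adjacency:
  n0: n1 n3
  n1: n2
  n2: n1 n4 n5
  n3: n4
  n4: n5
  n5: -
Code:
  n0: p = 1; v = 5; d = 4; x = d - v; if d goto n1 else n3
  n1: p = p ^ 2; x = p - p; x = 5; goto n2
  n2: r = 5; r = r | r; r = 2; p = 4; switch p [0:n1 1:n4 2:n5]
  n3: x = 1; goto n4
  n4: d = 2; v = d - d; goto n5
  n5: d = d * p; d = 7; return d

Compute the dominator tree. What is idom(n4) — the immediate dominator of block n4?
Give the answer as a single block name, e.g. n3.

idom tree: n1←n0 n2←n1 n3←n0 n4←n0 n5←n0
Dom∩ at merges:
  n1: preds {n0,n2}: {n0} ∩ {n0,n1,n2} = {n0}; idom=n0
  n4: preds {n2,n3}: {n0,n1,n2} ∩ {n0,n3} = {n0}; idom=n0
  n5: preds {n2,n4}: {n0,n1,n2} ∩ {n0,n4} = {n0}; idom=n0

idom(n4) = n0

Answer: n0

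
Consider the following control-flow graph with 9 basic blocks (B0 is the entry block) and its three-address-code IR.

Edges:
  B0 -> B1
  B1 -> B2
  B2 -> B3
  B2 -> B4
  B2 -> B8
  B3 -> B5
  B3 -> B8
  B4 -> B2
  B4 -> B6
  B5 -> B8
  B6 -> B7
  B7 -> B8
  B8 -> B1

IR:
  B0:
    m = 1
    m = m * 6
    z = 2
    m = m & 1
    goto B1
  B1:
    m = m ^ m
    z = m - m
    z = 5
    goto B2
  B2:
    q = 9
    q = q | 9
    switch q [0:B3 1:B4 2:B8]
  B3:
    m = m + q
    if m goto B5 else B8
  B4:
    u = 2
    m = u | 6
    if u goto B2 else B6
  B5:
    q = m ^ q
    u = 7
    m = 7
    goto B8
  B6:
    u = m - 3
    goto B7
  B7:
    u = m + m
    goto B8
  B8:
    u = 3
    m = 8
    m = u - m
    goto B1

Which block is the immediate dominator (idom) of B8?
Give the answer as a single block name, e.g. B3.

Answer: B2

Working:
idom tree: B1←B0 B2←B1 B3←B2 B4←B2 B5←B3 B6←B4 B7←B6 B8←B2
Dom at joins:
  B1: preds {B0,B8}: {B0} ∩ {B0,B1,B2,B8} = {B0}; idom=B0
  B2: preds {B1,B4}: {B0,B1} ∩ {B0,B1,B2,B4} = {B0,B1}; idom=B1
  B8: preds {B2,B3,B5,B7}: {B0,B1,B2} ∩ {B0,B1,B2,B3} ∩ {B0,B1,B2,B3,B5} ∩ {B0,B1,B2,B4,B6,B7} = {B0,B1,B2}; idom=B2

idom(B8) = B2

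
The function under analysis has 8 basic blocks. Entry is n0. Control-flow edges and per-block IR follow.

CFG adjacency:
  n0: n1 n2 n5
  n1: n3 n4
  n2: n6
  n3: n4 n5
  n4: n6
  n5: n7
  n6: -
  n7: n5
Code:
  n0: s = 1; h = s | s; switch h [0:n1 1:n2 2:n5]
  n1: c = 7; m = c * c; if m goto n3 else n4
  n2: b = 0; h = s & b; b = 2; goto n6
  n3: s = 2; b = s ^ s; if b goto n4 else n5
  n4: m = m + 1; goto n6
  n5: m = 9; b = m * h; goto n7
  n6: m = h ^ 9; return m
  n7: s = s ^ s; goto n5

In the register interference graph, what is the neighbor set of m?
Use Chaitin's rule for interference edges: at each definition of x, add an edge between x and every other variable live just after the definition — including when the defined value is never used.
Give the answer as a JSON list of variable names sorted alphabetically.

Block summaries:
  n0 def {h,s} use ∅
  n1 def {c,m} use ∅
  n2 def {b,h} use {s}
  n3 def {b,s} use ∅
  n4 def {m} use {m}
  n5 def {b,m} use {h}
  n6 def {m} use {h}
  n7 def {s} use {s}

Backward fixpoint:
  n0: in=∅ out={h,s}
  n1: in={h} out={h,m}
  n2: in={s} out={h}
  n3: in={h,m} out={h,m,s}
  n4: in={h,m} out={h}
  n5: in={h,s} out={h,s}
  n6: in={h} out=∅
  n7: in={h,s} out={h,s}

Interference:
  b: {h,m,s}
  c: {h}
  h: {b,c,m,s}
  m: {b,h,s}
  s: {b,h,m}

N(m) = ["b", "h", "s"]

Answer: ["b", "h", "s"]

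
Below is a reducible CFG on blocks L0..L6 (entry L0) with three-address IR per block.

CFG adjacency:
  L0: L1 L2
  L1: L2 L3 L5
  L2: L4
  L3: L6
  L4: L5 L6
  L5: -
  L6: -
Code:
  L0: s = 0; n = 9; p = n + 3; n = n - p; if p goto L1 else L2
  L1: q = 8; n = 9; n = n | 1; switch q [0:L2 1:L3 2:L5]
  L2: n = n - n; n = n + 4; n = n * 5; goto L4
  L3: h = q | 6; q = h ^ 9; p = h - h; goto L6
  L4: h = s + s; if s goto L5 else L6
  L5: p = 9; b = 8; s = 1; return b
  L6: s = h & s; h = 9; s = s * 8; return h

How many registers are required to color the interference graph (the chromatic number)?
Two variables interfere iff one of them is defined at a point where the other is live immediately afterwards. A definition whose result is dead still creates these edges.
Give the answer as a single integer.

Block summaries:
  L0 def {n,p,s} use ∅
  L1 def {n,q} use ∅
  L2 def {n} use {n}
  L3 def {h,p,q} use {q}
  L4 def {h} use {s}
  L5 def {b,p,s} use ∅
  L6 def {h,s} use {h,s}

Live sets:
  L0 li=∅ lo={n,s}
  L1 li={s} lo={n,q,s}
  L2 li={n,s} lo={s}
  L3 li={q,s} lo={h,s}
  L4 li={s} lo={h,s}
  L5 li=∅ lo=∅
  L6 li={h,s} lo=∅

Interfere edges:
  b: {s}
  h: {p,q,s}
  n: {p,q,s}
  p: {h,n,s}
  q: {h,n,s}
  s: {b,h,n,p,q}

Registers:
  clique {h,p,s} ⇒ need ≥ 3
  3-colouring: R0={s}  R1={b,h,n}  R2={p,q}
  χ = 3

Answer: 3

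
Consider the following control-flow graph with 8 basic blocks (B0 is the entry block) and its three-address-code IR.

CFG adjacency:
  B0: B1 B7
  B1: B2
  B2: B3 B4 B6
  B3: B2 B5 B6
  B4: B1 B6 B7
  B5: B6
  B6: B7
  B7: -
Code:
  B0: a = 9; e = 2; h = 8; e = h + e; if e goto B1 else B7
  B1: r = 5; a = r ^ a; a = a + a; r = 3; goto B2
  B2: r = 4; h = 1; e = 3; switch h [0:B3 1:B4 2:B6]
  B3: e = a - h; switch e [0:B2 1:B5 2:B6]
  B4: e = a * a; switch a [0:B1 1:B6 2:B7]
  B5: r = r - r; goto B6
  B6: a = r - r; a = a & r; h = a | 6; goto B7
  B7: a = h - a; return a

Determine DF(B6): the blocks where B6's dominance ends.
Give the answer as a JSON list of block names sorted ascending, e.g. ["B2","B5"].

idom tree: B1←B0 B2←B1 B3←B2 B4←B2 B5←B3 B6←B2 B7←B0
Join-block Dom:
  B1: preds {B0,B4}: {B0} ∩ {B0,B1,B2,B4} = {B0}; idom=B0
  B2: preds {B1,B3}: {B0,B1} ∩ {B0,B1,B2,B3} = {B0,B1}; idom=B1
  B6: preds {B2,B3,B4,B5}: {B0,B1,B2} ∩ {B0,B1,B2,B3} ∩ {B0,B1,B2,B4} ∩ {B0,B1,B2,B3,B5} = {B0,B1,B2}; idom=B2
  B7: preds {B0,B4,B6}: {B0} ∩ {B0,B1,B2,B4} ∩ {B0,B1,B2,B6} = {B0}; idom=B0

DF derivation:
  join B1 pred B0: · stop@B0
  join B1 pred B4: B4→B2→B1 stop@B0
  join B2 pred B1: · stop@B1
  join B2 pred B3: B3→B2 stop@B1
  join B6 pred B2: · stop@B2
  join B6 pred B3: B3 stop@B2
  join B6 pred B4: B4 stop@B2
  join B6 pred B5: B5→B3 stop@B2
  join B7 pred B0: · stop@B0
  join B7 pred B4: B4→B2→B1 stop@B0
  join B7 pred B6: B6→B2→B1 stop@B0
  B0 → ∅
  B1 → {B1,B7}
  B2 → {B1,B2,B7}
  B3 → {B2,B6}
  B4 → {B1,B6,B7}
  B5 → {B6}
  B6 → {B7}
  B7 → ∅

DF(B6) = ["B7"]

Answer: ["B7"]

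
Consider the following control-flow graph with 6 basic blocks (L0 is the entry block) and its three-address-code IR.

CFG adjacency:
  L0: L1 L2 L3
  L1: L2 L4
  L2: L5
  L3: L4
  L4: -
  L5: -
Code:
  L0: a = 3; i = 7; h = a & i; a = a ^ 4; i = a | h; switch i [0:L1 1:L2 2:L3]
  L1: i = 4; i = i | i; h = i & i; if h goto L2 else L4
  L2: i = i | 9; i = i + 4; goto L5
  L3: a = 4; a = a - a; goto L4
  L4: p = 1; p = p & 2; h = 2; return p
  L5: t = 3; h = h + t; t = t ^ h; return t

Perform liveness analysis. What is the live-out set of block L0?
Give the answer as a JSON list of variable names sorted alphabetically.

Block summaries:
  L0: {a,h,i} / ∅
  L1: {h,i} / ∅
  L2: {i} / {i}
  L3: {a} / ∅
  L4: {h,p} / ∅
  L5: {h,t} / {h}

Liveness:
  L0: in=∅ out={h,i}
  L1: in=∅ out={h,i}
  L2: in={h,i} out={h}
  L3: in=∅ out=∅
  L4: in=∅ out=∅
  L5: in={h} out=∅

live-out(L0) = ["h", "i"]

Answer: ["h", "i"]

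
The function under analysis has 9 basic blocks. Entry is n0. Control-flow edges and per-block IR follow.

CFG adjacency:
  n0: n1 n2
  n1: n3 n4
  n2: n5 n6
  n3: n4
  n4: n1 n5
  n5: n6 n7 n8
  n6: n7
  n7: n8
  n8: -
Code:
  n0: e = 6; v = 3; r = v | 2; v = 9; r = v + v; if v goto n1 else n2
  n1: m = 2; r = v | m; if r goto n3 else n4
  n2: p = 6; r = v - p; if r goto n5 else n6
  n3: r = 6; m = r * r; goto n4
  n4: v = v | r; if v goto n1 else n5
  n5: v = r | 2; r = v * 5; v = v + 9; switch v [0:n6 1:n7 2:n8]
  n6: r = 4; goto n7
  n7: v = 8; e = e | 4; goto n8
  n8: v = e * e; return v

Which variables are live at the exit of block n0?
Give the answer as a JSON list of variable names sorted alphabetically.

Answer: ["e", "v"]

Derivation:
Block summaries:
  n0 def {e,r,v} use ∅
  n1 def {m,r} use {v}
  n2 def {p,r} use {v}
  n3 def {m,r} use ∅
  n4 def {v} use {r,v}
  n5 def {r,v} use {r}
  n6 def {r} use ∅
  n7 def {e,v} use {e}
  n8 def {v} use {e}

Liveness:
  n0: in=∅ out={e,v}
  n1: in={e,v} out={e,r,v}
  n2: in={e,v} out={e,r}
  n3: in={e,v} out={e,r,v}
  n4: in={e,r,v} out={e,r,v}
  n5: in={e,r} out={e}
  n6: in={e} out={e}
  n7: in={e} out={e}
  n8: in={e} out=∅

live-out(n0) = ["e", "v"]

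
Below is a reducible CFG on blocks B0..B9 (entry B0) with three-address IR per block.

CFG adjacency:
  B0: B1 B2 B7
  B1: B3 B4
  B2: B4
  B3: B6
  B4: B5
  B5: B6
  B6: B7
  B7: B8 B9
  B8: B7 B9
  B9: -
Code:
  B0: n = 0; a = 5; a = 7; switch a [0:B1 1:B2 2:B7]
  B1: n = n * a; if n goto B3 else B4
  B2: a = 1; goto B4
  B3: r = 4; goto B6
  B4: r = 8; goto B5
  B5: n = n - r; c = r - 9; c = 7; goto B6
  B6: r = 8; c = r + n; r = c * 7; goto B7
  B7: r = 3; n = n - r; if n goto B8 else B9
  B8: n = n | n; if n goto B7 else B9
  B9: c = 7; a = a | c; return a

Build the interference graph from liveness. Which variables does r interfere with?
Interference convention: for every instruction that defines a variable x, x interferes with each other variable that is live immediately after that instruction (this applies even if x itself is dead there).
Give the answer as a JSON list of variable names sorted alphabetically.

Answer: ["a", "n"]

Derivation:
def/use:
  B0: def={a,n} ue=∅
  B1: def={n} ue={a,n}
  B2: def={a} ue=∅
  B3: def={r} ue=∅
  B4: def={r} ue=∅
  B5: def={c,n} ue={n,r}
  B6: def={c,r} ue={n}
  B7: def={n,r} ue={n}
  B8: def={n} ue={n}
  B9: def={a,c} ue={a}

Live sets:
  live B0: ∅→{a,n}
  live B1: {a,n}→{a,n}
  live B2: {n}→{a,n}
  live B3: {a,n}→{a,n}
  live B4: {a,n}→{a,n,r}
  live B5: {a,n,r}→{a,n}
  live B6: {a,n}→{a,n}
  live B7: {a,n}→{a,n}
  live B8: {a,n}→{a,n}
  live B9: {a}→∅

Interfere edges:
  a: {c,n,r}
  c: {a,n}
  n: {a,c,r}
  r: {a,n}

N(r) = ["a", "n"]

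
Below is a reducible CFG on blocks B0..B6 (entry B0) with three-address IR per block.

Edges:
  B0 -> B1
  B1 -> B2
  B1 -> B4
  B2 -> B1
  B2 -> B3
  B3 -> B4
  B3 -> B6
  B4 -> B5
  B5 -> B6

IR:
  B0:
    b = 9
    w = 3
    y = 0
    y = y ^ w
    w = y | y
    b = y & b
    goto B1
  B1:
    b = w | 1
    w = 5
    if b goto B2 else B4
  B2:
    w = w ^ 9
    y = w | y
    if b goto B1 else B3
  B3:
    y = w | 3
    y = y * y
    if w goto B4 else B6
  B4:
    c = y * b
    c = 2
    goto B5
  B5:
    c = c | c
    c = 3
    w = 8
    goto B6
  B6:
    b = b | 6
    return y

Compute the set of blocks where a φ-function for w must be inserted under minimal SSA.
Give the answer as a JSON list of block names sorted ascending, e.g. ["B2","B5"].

idom tree: B1←B0 B2←B1 B3←B2 B4←B1 B5←B4 B6←B1
Dom∩ at merges:
  B1: preds {B0,B2}: {B0} ∩ {B0,B1,B2} = {B0}; idom=B0
  B4: preds {B1,B3}: {B0,B1} ∩ {B0,B1,B2,B3} = {B0,B1}; idom=B1
  B6: preds {B3,B5}: {B0,B1,B2,B3} ∩ {B0,B1,B4,B5} = {B0,B1}; idom=B1

DF walk-up:
  B1←B0: walk · to B0
  B1←B2: walk B2→B1 to B0
  B4←B1: walk · to B1
  B4←B3: walk B3→B2 to B1
  B6←B3: walk B3→B2 to B1
  B6←B5: walk B5→B4 to B1
  B0: DF=∅
  B1: DF={B1}
  B2: DF={B1,B4,B6}
  B3: DF={B4,B6}
  B4: DF={B6}
  B5: DF={B6}
  B6: DF=∅

φ for w: defs {B0,B1,B2,B5}
  DF⁺ = {B1,B4,B6}

Answer: ["B1", "B4", "B6"]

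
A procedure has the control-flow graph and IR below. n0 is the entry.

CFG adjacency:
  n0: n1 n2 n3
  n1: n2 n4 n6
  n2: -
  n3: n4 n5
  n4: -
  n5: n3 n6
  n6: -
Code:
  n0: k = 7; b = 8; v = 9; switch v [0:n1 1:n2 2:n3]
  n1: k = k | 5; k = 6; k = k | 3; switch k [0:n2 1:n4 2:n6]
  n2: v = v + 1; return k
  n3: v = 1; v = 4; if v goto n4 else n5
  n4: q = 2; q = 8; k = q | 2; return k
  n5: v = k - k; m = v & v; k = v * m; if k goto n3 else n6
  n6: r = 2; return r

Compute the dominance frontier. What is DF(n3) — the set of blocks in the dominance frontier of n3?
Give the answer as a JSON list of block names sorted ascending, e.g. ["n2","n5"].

idom tree: n1←n0 n2←n0 n3←n0 n4←n0 n5←n3 n6←n0
Join-block Dom:
  n2: preds {n0,n1}: {n0} ∩ {n0,n1} = {n0}; idom=n0
  n3: preds {n0,n5}: {n0} ∩ {n0,n3,n5} = {n0}; idom=n0
  n4: preds {n1,n3}: {n0,n1} ∩ {n0,n3} = {n0}; idom=n0
  n6: preds {n1,n5}: {n0,n1} ∩ {n0,n3,n5} = {n0}; idom=n0

DF walk-up:
  join n2 pred n0: · stop@n0
  join n2 pred n1: n1 stop@n0
  join n3 pred n0: · stop@n0
  join n3 pred n5: n5→n3 stop@n0
  join n4 pred n1: n1 stop@n0
  join n4 pred n3: n3 stop@n0
  join n6 pred n1: n1 stop@n0
  join n6 pred n5: n5→n3 stop@n0
  n0: DF=∅
  n1: DF={n2,n4,n6}
  n2: DF=∅
  n3: DF={n3,n4,n6}
  n4: DF=∅
  n5: DF={n3,n6}
  n6: DF=∅

DF(n3) = ["n3", "n4", "n6"]

Answer: ["n3", "n4", "n6"]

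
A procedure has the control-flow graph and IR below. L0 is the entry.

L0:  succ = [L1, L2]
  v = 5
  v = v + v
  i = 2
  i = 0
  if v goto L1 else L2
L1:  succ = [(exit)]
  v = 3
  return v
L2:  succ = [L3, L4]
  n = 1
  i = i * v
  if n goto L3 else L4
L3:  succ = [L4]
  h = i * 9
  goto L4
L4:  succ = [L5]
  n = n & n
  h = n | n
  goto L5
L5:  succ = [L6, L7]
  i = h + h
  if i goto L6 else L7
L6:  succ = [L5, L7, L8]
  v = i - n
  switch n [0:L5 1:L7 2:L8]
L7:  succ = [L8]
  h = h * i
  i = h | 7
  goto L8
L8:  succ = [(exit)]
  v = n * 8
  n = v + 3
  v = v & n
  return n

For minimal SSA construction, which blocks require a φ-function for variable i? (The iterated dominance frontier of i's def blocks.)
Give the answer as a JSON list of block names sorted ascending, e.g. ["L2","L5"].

Answer: ["L5", "L8"]

Working:
idom tree: L1←L0 L2←L0 L3←L2 L4←L2 L5←L4 L6←L5 L7←L5 L8←L5
Dom at joins:
  L4: preds {L2,L3}: {L0,L2} ∩ {L0,L2,L3} = {L0,L2}; idom=L2
  L5: preds {L4,L6}: {L0,L2,L4} ∩ {L0,L2,L4,L5,L6} = {L0,L2,L4}; idom=L4
  L7: preds {L5,L6}: {L0,L2,L4,L5} ∩ {L0,L2,L4,L5,L6} = {L0,L2,L4,L5}; idom=L5
  L8: preds {L6,L7}: {L0,L2,L4,L5,L6} ∩ {L0,L2,L4,L5,L7} = {L0,L2,L4,L5}; idom=L5

Frontier:
  L4←L2: walk · to L2
  L4←L3: walk L3 to L2
  L5←L4: walk · to L4
  L5←L6: walk L6→L5 to L4
  L7←L5: walk · to L5
  L7←L6: walk L6 to L5
  L8←L6: walk L6 to L5
  L8←L7: walk L7 to L5
  L0 → ∅
  L1 → ∅
  L2 → ∅
  L3 → {L4}
  L4 → ∅
  L5 → {L5}
  L6 → {L5,L7,L8}
  L7 → {L8}
  L8 → ∅

φ for i: defs {L0,L2,L5,L7}
  DF⁺ = {L5,L8}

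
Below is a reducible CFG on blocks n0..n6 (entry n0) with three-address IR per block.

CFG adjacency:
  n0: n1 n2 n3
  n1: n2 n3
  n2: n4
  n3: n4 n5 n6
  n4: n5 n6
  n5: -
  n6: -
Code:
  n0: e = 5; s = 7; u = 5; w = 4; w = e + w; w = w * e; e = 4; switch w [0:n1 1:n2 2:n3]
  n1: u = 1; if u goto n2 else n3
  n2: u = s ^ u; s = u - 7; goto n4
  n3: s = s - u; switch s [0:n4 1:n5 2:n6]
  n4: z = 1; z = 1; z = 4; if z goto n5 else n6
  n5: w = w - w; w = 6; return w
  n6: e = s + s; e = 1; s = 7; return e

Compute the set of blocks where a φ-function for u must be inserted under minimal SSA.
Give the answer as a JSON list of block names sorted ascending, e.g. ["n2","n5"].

idom tree: n1←n0 n2←n0 n3←n0 n4←n0 n5←n0 n6←n0
Dom at joins:
  n2: preds {n0,n1}: {n0} ∩ {n0,n1} = {n0}; idom=n0
  n3: preds {n0,n1}: {n0} ∩ {n0,n1} = {n0}; idom=n0
  n4: preds {n2,n3}: {n0,n2} ∩ {n0,n3} = {n0}; idom=n0
  n5: preds {n3,n4}: {n0,n3} ∩ {n0,n4} = {n0}; idom=n0
  n6: preds {n3,n4}: {n0,n3} ∩ {n0,n4} = {n0}; idom=n0

Frontier:
  join n2 pred n0: · stop@n0
  join n2 pred n1: n1 stop@n0
  join n3 pred n0: · stop@n0
  join n3 pred n1: n1 stop@n0
  join n4 pred n2: n2 stop@n0
  join n4 pred n3: n3 stop@n0
  join n5 pred n3: n3 stop@n0
  join n5 pred n4: n4 stop@n0
  join n6 pred n3: n3 stop@n0
  join n6 pred n4: n4 stop@n0
  n0: DF=∅
  n1: DF={n2,n3}
  n2: DF={n4}
  n3: DF={n4,n5,n6}
  n4: DF={n5,n6}
  n5: DF=∅
  n6: DF=∅

φ for u: defs {n0,n1,n2}
  DF⁺ = {n2,n3,n4,n5,n6}

Answer: ["n2", "n3", "n4", "n5", "n6"]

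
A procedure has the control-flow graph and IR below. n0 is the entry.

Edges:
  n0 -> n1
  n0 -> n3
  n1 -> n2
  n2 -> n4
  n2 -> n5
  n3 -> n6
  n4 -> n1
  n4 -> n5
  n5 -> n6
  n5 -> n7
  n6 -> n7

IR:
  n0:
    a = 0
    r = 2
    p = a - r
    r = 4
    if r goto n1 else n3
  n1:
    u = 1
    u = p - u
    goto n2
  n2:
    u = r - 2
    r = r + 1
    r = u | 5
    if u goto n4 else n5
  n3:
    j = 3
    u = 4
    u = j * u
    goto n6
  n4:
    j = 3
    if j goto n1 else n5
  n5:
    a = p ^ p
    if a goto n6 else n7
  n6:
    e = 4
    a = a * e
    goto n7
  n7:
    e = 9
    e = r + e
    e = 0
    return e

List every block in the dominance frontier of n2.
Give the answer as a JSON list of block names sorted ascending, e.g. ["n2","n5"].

Answer: ["n1", "n6", "n7"]

Analysis:
idom tree: n1←n0 n2←n1 n3←n0 n4←n2 n5←n2 n6←n0 n7←n0
Join-block Dom:
  n1: preds {n0,n4}: {n0} ∩ {n0,n1,n2,n4} = {n0}; idom=n0
  n5: preds {n2,n4}: {n0,n1,n2} ∩ {n0,n1,n2,n4} = {n0,n1,n2}; idom=n2
  n6: preds {n3,n5}: {n0,n3} ∩ {n0,n1,n2,n5} = {n0}; idom=n0
  n7: preds {n5,n6}: {n0,n1,n2,n5} ∩ {n0,n6} = {n0}; idom=n0

Frontier:
  n1←n0: walk · to n0
  n1←n4: walk n4→n2→n1 to n0
  n5←n2: walk · to n2
  n5←n4: walk n4 to n2
  n6←n3: walk n3 to n0
  n6←n5: walk n5→n2→n1 to n0
  n7←n5: walk n5→n2→n1 to n0
  n7←n6: walk n6 to n0
  n0 → ∅
  n1 → {n1,n6,n7}
  n2 → {n1,n6,n7}
  n3 → {n6}
  n4 → {n1,n5}
  n5 → {n6,n7}
  n6 → {n7}
  n7 → ∅

DF(n2) = ["n1", "n6", "n7"]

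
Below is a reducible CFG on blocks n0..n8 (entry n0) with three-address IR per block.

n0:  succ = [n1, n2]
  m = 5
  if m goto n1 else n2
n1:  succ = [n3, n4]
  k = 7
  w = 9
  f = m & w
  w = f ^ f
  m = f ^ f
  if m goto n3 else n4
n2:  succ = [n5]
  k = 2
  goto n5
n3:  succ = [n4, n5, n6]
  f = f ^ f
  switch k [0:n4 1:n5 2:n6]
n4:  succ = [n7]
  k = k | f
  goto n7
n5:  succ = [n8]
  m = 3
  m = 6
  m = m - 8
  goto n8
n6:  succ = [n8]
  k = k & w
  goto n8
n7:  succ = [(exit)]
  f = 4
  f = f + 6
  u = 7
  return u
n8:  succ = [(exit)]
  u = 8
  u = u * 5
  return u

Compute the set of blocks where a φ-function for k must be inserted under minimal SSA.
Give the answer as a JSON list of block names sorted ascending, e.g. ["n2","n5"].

Answer: ["n5", "n8"]

Analysis:
idom tree: n1←n0 n2←n0 n3←n1 n4←n1 n5←n0 n6←n3 n7←n4 n8←n0
Join-block Dom:
  n4: preds {n1,n3}: {n0,n1} ∩ {n0,n1,n3} = {n0,n1}; idom=n1
  n5: preds {n2,n3}: {n0,n2} ∩ {n0,n1,n3} = {n0}; idom=n0
  n8: preds {n5,n6}: {n0,n5} ∩ {n0,n1,n3,n6} = {n0}; idom=n0

DF derivation:
  join n4 pred n1: · stop@n1
  join n4 pred n3: n3 stop@n1
  join n5 pred n2: n2 stop@n0
  join n5 pred n3: n3→n1 stop@n0
  join n8 pred n5: n5 stop@n0
  join n8 pred n6: n6→n3→n1 stop@n0
  n0: DF=∅
  n1: DF={n5,n8}
  n2: DF={n5}
  n3: DF={n4,n5,n8}
  n4: DF=∅
  n5: DF={n8}
  n6: DF={n8}
  n7: DF=∅
  n8: DF=∅

φ for k: defs {n1,n2,n4,n6}
  DF⁺ = {n5,n8}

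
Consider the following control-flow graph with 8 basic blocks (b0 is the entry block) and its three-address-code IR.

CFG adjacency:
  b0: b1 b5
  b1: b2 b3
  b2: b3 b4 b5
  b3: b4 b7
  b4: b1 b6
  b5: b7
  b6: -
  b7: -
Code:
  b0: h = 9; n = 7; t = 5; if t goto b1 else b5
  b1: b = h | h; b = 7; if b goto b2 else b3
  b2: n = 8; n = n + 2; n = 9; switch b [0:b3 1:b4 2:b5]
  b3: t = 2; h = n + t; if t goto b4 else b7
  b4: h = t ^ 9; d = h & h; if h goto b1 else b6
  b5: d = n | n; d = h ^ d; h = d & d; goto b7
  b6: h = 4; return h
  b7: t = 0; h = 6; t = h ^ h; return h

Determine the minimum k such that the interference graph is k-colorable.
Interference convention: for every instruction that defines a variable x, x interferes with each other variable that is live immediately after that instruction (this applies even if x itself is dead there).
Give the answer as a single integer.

Block summaries:
  b0: def={h,n,t} ue=∅
  b1: def={b} ue={h}
  b2: def={n} ue={b}
  b3: def={h,t} ue={n}
  b4: def={d,h} ue={t}
  b5: def={d,h} ue={h,n}
  b6: def={h} ue=∅
  b7: def={h,t} ue=∅

Live sets:
  b0 li=∅ lo={h,n,t}
  b1 li={h,n,t} lo={b,h,n,t}
  b2 li={b,h,t} lo={h,n,t}
  b3 li={n} lo={n,t}
  b4 li={n,t} lo={h,n,t}
  b5 li={h,n} lo=∅
  b6 li=∅ lo=∅
  b7 li=∅ lo=∅

Interference:
  b — {h,n,t}
  d — {h,n,t}
  h — {b,d,n,t}
  n — {b,d,h,t}
  t — {b,d,h,n}

Registers:
  lower bound: {b,h,n,t} mutually conflict ⇒ χ ≥ 4
  4-colouring: r0={h}  r1={n}  r2={t}  r3={b,d}
  χ = 4

Answer: 4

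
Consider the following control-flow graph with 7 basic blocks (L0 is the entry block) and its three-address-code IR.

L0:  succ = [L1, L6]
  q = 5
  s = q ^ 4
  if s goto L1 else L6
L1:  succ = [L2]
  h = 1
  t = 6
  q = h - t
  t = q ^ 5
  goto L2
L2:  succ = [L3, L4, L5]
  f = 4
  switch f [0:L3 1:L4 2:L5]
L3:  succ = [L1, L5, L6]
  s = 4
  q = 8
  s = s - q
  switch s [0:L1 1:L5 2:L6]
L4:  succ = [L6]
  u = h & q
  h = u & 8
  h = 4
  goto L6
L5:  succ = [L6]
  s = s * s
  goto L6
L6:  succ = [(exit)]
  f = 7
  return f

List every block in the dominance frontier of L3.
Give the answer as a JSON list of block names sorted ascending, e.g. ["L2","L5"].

idom tree: L1←L0 L2←L1 L3←L2 L4←L2 L5←L2 L6←L0
Dom∩ at merges:
  L1: preds {L0,L3}: {L0} ∩ {L0,L1,L2,L3} = {L0}; idom=L0
  L5: preds {L2,L3}: {L0,L1,L2} ∩ {L0,L1,L2,L3} = {L0,L1,L2}; idom=L2
  L6: preds {L0,L3,L4,L5}: {L0} ∩ {L0,L1,L2,L3} ∩ {L0,L1,L2,L4} ∩ {L0,L1,L2,L5} = {L0}; idom=L0

Frontier:
  join L1 pred L0: · stop@L0
  join L1 pred L3: L3→L2→L1 stop@L0
  join L5 pred L2: · stop@L2
  join L5 pred L3: L3 stop@L2
  join L6 pred L0: · stop@L0
  join L6 pred L3: L3→L2→L1 stop@L0
  join L6 pred L4: L4→L2→L1 stop@L0
  join L6 pred L5: L5→L2→L1 stop@L0
  L0 → ∅
  L1 → {L1,L6}
  L2 → {L1,L6}
  L3 → {L1,L5,L6}
  L4 → {L6}
  L5 → {L6}
  L6 → ∅

DF(L3) = ["L1", "L5", "L6"]

Answer: ["L1", "L5", "L6"]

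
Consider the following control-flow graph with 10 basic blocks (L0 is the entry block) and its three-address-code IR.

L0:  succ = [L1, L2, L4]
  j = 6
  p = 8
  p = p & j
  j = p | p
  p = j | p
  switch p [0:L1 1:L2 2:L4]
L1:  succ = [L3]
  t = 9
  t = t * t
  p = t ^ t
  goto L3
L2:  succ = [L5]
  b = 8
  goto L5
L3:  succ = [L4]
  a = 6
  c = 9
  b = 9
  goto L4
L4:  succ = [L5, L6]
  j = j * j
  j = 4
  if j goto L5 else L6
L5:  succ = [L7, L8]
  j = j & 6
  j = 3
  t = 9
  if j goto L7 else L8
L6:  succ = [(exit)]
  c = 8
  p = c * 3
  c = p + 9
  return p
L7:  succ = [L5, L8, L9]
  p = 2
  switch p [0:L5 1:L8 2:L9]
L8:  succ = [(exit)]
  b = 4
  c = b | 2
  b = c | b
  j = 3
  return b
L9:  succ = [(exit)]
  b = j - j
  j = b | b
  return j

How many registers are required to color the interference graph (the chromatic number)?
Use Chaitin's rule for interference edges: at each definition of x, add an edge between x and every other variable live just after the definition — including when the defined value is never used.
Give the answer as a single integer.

Answer: 3

Working:
def/use:
  L0 def {j,p} use ∅
  L1 def {p,t} use ∅
  L2 def {b} use ∅
  L3 def {a,b,c} use ∅
  L4 def {j} use {j}
  L5 def {j,t} use {j}
  L6 def {c,p} use ∅
  L7 def {p} use ∅
  L8 def {b,c,j} use ∅
  L9 def {b,j} use {j}

Live sets:
  L0: in=∅ out={j}
  L1: in={j} out={j}
  L2: in={j} out={j}
  L3: in={j} out={j}
  L4: in={j} out={j}
  L5: in={j} out={j}
  L6: in=∅ out=∅
  L7: in={j} out={j}
  L8: in=∅ out=∅
  L9: in={j} out=∅

Interference:
  a↔{j}
  b↔{c,j}
  c↔{b,j,p}
  j↔{a,b,c,p,t}
  p↔{c,j}
  t↔{j}

Colouring:
  {b,c,j} pairwise interfere (3-clique) ⇒ χ ≥ 3
  3-colouring: c0={j}  c1={a,c,t}  c2={b,p}
  χ = 3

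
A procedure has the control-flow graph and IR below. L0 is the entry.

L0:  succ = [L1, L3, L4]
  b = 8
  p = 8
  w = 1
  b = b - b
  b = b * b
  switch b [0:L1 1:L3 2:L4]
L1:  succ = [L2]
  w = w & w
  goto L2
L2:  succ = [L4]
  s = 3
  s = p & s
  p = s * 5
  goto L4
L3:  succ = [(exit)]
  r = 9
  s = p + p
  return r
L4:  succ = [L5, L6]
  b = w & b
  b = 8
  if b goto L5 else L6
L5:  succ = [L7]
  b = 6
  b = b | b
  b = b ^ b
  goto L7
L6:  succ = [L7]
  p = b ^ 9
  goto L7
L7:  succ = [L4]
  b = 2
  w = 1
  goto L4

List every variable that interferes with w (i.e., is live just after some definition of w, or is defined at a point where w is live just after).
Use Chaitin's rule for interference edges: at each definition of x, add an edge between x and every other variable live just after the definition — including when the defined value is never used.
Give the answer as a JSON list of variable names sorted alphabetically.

Answer: ["b", "p", "s"]

Derivation:
def/use:
  L0: def={b,p,w} ue=∅
  L1: def={w} ue={w}
  L2: def={p,s} ue={p}
  L3: def={r,s} ue={p}
  L4: def={b} ue={b,w}
  L5: def={b} ue=∅
  L6: def={p} ue={b}
  L7: def={b,w} ue=∅

Backward fixpoint:
  L0: in=∅ out={b,p,w}
  L1: in={b,p,w} out={b,p,w}
  L2: in={b,p,w} out={b,w}
  L3: in={p} out=∅
  L4: in={b,w} out={b}
  L5: in=∅ out=∅
  L6: in={b} out=∅
  L7: in=∅ out={b,w}

Interfere edges:
  b — {p,s,w}
  p — {b,r,s,w}
  r — {p,s}
  s — {b,p,r,w}
  w — {b,p,s}

N(w) = ["b", "p", "s"]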